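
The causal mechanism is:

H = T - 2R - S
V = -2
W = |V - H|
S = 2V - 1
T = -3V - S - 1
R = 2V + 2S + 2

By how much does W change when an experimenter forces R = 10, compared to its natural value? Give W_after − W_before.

The intervention breaks the incoming arrows to R: R = 2V + 2S + 2 no longer applies, and R = 10.
S = 2V - 1  [with V=-2]  = -5
T = -3V - S - 1  [with V=-2, S=-5]  = 10
H = T - 2R - S  [with T=10, R=10, S=-5]  = -5
W = |V - H|  [with V=-2, H=-5]  = 3
Without intervention: S = 2V - 1  [with V=-2]  = -5; R = 2V + 2S + 2  [with V=-2, S=-5]  = -12; T = -3V - S - 1  [with V=-2, S=-5]  = 10; H = T - 2R - S  [with T=10, R=-12, S=-5]  = 39; W = |V - H|  [with V=-2, H=39]  = 41.
Change = 3 − 41 = -38.

-38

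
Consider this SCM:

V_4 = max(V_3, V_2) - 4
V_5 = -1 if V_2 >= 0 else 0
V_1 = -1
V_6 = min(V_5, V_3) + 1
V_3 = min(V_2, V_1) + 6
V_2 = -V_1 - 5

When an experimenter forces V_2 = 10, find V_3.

5

The intervention breaks the incoming arrows to V_2: V_2 = -V_1 - 5 no longer applies, and V_2 = 10.
V_3 = min(V_2, V_1) + 6  [with V_2=10, V_1=-1]  = 5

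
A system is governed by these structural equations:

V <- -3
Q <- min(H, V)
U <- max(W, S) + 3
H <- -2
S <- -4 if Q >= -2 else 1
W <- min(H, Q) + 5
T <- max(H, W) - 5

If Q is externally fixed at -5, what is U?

4

The intervention breaks the incoming arrows to Q: Q <- min(H, V) no longer applies, and Q = -5.
W = min(H, Q) + 5  [with H=-2, Q=-5]  = 0
S = -4 if Q >= -2 else 1  [with Q=-5]  = 1
U = max(W, S) + 3  [with W=0, S=1]  = 4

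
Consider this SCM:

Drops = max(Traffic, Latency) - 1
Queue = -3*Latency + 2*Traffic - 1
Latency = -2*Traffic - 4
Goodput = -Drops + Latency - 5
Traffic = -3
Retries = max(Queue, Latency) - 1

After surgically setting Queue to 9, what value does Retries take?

8

do(Queue=9) replaces the equation Queue = -3*Latency + 2*Traffic - 1 with the constant Queue = 9.
Latency = -2*Traffic - 4  [with Traffic=-3]  = 2
Retries = max(Queue, Latency) - 1  [with Queue=9, Latency=2]  = 8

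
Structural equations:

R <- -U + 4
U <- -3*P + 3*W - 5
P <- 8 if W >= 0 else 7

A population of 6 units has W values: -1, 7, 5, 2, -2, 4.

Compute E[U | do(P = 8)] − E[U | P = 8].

-6

The intervention sets P=8 in all 6 units regardless of W. Recomputing U per unit gives -32, -8, -14, -23, -35, -17; average -21.5.
Observing P=8 restricts to units where P's equation naturally yields 8: W ∈ {7, 5, 2, 4}. In that subpopulation U = -8, -14, -23, -17, mean -15.5.
Difference = -21.5 − (-15.5) = -6.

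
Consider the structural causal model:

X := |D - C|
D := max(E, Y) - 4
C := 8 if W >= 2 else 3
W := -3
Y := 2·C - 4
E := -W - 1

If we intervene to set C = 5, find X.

The intervention breaks the incoming arrows to C: C := 8 if W >= 2 else 3 no longer applies, and C = 5.
E = -W - 1  [with W=-3]  = 2
Y = 2·C - 4  [with C=5]  = 6
D = max(E, Y) - 4  [with E=2, Y=6]  = 2
X = |D - C|  [with D=2, C=5]  = 3

3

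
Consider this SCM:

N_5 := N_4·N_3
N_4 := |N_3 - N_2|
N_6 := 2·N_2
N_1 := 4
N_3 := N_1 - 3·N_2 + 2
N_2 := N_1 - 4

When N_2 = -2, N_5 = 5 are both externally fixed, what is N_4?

The joint intervention fixes N_2 = -2, N_5 = 5, removing each variable's own equation.
N_3 = N_1 - 3·N_2 + 2  [with N_1=4, N_2=-2]  = 12
N_4 = |N_3 - N_2|  [with N_3=12, N_2=-2]  = 14

14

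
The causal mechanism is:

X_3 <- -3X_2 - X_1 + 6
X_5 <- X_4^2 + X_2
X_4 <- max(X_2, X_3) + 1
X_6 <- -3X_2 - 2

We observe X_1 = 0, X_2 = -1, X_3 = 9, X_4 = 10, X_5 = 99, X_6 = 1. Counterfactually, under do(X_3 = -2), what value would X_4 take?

0

The intervention breaks the incoming arrows to X_3: X_3 <- -3X_2 - X_1 + 6 no longer applies, and X_3 = -2.
X_4 = max(X_2, X_3) + 1  [with X_2=-1, X_3=-2]  = 0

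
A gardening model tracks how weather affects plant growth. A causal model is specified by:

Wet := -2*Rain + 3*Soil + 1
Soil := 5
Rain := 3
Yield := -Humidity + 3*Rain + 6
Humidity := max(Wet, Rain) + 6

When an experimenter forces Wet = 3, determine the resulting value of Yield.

6

do(Wet=3) replaces the equation Wet := -2*Rain + 3*Soil + 1 with the constant Wet = 3.
Humidity = max(Wet, Rain) + 6  [with Wet=3, Rain=3]  = 9
Yield = -Humidity + 3*Rain + 6  [with Humidity=9, Rain=3]  = 6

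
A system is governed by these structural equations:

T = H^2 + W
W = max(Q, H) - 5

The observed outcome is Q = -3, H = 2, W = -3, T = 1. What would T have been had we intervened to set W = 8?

12

The intervention breaks the incoming arrows to W: W = max(Q, H) - 5 no longer applies, and W = 8.
T = H^2 + W  [with H=2, W=8]  = 12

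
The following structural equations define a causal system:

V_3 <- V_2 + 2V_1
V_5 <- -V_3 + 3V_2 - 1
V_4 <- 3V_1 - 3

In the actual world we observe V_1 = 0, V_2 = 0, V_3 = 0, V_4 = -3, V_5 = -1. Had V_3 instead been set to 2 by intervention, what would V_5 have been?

do(V_3=2) replaces the equation V_3 <- V_2 + 2V_1 with the constant V_3 = 2.
V_5 = -V_3 + 3V_2 - 1  [with V_3=2, V_2=0]  = -3

-3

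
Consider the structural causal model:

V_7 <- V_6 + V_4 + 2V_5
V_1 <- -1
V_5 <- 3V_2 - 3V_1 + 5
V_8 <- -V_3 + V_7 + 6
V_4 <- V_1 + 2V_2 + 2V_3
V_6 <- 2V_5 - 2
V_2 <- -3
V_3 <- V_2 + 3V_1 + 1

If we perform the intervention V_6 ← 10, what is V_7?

Intervening sets V_6 = 10 and removes its equation (V_6 <- 2V_5 - 2).
V_3 = V_2 + 3V_1 + 1  [with V_2=-3, V_1=-1]  = -5
V_4 = V_1 + 2V_2 + 2V_3  [with V_1=-1, V_2=-3, V_3=-5]  = -17
V_5 = 3V_2 - 3V_1 + 5  [with V_2=-3, V_1=-1]  = -1
V_7 = V_6 + V_4 + 2V_5  [with V_6=10, V_4=-17, V_5=-1]  = -9

-9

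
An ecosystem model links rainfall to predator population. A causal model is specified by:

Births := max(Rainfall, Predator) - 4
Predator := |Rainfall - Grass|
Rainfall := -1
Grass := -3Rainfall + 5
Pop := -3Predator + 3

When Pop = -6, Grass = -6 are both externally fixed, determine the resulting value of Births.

Setting Pop = -6, Grass = -6 by intervention discards those variables' equations.
Predator = |Rainfall - Grass|  [with Rainfall=-1, Grass=-6]  = 5
Births = max(Rainfall, Predator) - 4  [with Rainfall=-1, Predator=5]  = 1

1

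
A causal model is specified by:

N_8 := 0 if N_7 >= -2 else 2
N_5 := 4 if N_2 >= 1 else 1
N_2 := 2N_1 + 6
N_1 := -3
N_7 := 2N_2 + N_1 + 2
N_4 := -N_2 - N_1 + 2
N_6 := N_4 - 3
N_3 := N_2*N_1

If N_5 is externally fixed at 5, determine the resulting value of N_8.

do(N_5=5) replaces the equation N_5 := 4 if N_2 >= 1 else 1 with the constant N_5 = 5.
N_8 is not downstream of the intervention, so its value is determined by the original equations.
N_2 = 2N_1 + 6  [with N_1=-3]  = 0
N_7 = 2N_2 + N_1 + 2  [with N_2=0, N_1=-3]  = -1
N_8 = 0 if N_7 >= -2 else 2  [with N_7=-1]  = 0

0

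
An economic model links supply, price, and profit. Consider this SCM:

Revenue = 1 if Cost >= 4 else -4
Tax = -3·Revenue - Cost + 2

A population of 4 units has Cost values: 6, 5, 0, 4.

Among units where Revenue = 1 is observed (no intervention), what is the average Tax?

Observing Revenue=1 restricts to units where Revenue's equation naturally yields 1: Cost ∈ {6, 5, 4}. In that subpopulation Tax = -7, -6, -5, mean -6.

-6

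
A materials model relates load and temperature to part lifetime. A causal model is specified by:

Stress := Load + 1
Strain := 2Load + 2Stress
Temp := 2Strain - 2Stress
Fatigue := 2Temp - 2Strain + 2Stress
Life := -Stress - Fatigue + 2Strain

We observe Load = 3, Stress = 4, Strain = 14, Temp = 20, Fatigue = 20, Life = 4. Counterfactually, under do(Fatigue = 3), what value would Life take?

21

The intervention breaks the incoming arrows to Fatigue: Fatigue := 2Temp - 2Strain + 2Stress no longer applies, and Fatigue = 3.
Stress = Load + 1  [with Load=3]  = 4
Strain = 2Load + 2Stress  [with Load=3, Stress=4]  = 14
Life = -Stress - Fatigue + 2Strain  [with Stress=4, Fatigue=3, Strain=14]  = 21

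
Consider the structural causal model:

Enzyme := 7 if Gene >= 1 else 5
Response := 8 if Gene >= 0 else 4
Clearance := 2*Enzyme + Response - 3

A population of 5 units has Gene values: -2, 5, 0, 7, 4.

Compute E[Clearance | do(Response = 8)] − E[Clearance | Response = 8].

Every unit gets Response=8 under the intervention. Clearance values become 15, 19, 15, 19, 19; E[Clearance|do(Response=8)] = 17.4.
Conditioning on Response=8 selects the 4 unit(s) with Gene ∈ {5, 0, 7, 4}. Their Clearance values: 19, 15, 19, 19. Mean = 18.
Difference = 17.4 − 18 = -0.6.

-0.6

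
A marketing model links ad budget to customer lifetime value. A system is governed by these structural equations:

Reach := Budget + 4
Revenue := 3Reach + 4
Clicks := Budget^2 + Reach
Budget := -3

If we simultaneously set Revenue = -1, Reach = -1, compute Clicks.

8

Setting Revenue = -1, Reach = -1 by intervention discards those variables' equations.
Clicks = Budget^2 + Reach  [with Budget=-3, Reach=-1]  = 8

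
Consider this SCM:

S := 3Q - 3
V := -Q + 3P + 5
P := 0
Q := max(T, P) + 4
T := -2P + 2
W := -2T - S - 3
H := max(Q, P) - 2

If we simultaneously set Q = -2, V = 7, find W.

2

Under do(Q = -2, V = 7), each intervened variable's structural equation is replaced by its fixed value.
T = -2P + 2  [with P=0]  = 2
S = 3Q - 3  [with Q=-2]  = -9
W = -2T - S - 3  [with T=2, S=-9]  = 2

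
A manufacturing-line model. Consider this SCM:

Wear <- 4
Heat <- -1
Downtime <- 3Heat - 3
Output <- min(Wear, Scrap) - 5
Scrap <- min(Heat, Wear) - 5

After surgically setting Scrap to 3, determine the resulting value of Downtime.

-6

do(Scrap=3) replaces the equation Scrap <- min(Heat, Wear) - 5 with the constant Scrap = 3.
Downtime is not downstream of the intervention, so its value is determined by the original equations.
Downtime = 3Heat - 3  [with Heat=-1]  = -6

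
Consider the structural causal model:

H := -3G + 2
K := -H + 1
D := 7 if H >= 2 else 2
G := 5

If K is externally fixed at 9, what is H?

The intervention breaks the incoming arrows to K: K := -H + 1 no longer applies, and K = 9.
Since H is not a descendant of the intervened variable, it is unaffected.
H = -3G + 2  [with G=5]  = -13

-13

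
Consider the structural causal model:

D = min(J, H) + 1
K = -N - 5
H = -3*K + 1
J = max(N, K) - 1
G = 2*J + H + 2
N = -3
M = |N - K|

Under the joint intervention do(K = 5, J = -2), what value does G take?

-16

Setting K = 5, J = -2 by intervention discards those variables' equations.
H = -3*K + 1  [with K=5]  = -14
G = 2*J + H + 2  [with J=-2, H=-14]  = -16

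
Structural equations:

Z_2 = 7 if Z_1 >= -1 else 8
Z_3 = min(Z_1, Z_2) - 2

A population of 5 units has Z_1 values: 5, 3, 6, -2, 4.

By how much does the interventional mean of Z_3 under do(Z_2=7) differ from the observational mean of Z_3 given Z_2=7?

Under do(Z_2=7), Z_2's equation is replaced by Z_2=7 for every unit. Per-unit Z_3: 3, 1, 4, -4, 2. Mean = 1.2.
E[Z_3|Z_2=7] averages over only the 4 units with Z_2=7 (Z_1 = 5, 3, 6, 4): Z_3 = 3, 1, 4, 2, mean 2.5.
Difference = 1.2 − 2.5 = -1.3.

-1.3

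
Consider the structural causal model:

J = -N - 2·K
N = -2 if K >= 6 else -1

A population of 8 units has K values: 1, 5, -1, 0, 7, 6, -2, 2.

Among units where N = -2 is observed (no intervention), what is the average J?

-11

Observing N=-2 restricts to units where N's equation naturally yields -2: K ∈ {7, 6}. In that subpopulation J = -12, -10, mean -11.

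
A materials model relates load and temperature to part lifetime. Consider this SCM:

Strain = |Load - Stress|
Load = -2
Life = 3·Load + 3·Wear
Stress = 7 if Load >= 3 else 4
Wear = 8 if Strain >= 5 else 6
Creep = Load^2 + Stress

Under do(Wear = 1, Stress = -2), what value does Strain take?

Setting Wear = 1, Stress = -2 by intervention discards those variables' equations.
Strain = |Load - Stress|  [with Load=-2, Stress=-2]  = 0

0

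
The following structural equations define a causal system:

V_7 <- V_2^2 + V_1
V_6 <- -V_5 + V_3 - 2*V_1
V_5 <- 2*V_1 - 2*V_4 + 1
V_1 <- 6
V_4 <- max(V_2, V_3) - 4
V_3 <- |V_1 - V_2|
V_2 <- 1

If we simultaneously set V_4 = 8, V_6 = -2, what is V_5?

-3

Setting V_4 = 8, V_6 = -2 by intervention discards those variables' equations.
V_5 = 2*V_1 - 2*V_4 + 1  [with V_1=6, V_4=8]  = -3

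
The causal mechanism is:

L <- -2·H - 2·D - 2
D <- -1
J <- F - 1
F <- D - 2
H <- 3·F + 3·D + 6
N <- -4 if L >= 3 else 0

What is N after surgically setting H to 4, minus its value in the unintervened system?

do(H=4) replaces the equation H <- 3·F + 3·D + 6 with the constant H = 4.
L = -2·H - 2·D - 2  [with H=4, D=-1]  = -8
N = -4 if L >= 3 else 0  [with L=-8]  = 0
Without intervention: F = D - 2  [with D=-1]  = -3; H = 3·F + 3·D + 6  [with F=-3, D=-1]  = -6; L = -2·H - 2·D - 2  [with H=-6, D=-1]  = 12; N = -4 if L >= 3 else 0  [with L=12]  = -4.
Change = 0 − (-4) = 4.

4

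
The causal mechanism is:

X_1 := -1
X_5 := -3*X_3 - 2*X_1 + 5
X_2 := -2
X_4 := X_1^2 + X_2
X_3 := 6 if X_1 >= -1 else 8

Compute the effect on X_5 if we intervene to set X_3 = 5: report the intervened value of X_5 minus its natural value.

3

do(X_3=5) replaces the equation X_3 := 6 if X_1 >= -1 else 8 with the constant X_3 = 5.
X_5 = -3*X_3 - 2*X_1 + 5  [with X_3=5, X_1=-1]  = -8
Without intervention: X_3 = 6 if X_1 >= -1 else 8  [with X_1=-1]  = 6; X_5 = -3*X_3 - 2*X_1 + 5  [with X_3=6, X_1=-1]  = -11.
Change = -8 − (-11) = 3.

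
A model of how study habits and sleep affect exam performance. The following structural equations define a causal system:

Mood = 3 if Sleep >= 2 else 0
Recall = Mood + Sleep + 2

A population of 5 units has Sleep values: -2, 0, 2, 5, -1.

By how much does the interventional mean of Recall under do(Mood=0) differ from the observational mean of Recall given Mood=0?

1.8

Every unit gets Mood=0 under the intervention. Recall values become 0, 2, 4, 7, 1; E[Recall|do(Mood=0)] = 2.8.
E[Recall|Mood=0] averages over only the 3 units with Mood=0 (Sleep = -2, 0, -1): Recall = 0, 2, 1, mean 1.
Difference = 2.8 − 1 = 1.8.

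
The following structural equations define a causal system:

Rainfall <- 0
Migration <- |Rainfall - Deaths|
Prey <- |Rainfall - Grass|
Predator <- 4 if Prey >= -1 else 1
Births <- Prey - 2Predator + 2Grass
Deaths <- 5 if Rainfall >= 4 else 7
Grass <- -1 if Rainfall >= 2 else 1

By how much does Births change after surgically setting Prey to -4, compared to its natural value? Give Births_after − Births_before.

1

do(Prey=-4) replaces the equation Prey <- |Rainfall - Grass| with the constant Prey = -4.
Grass = -1 if Rainfall >= 2 else 1  [with Rainfall=0]  = 1
Predator = 4 if Prey >= -1 else 1  [with Prey=-4]  = 1
Births = Prey - 2Predator + 2Grass  [with Prey=-4, Predator=1, Grass=1]  = -4
Without intervention: Grass = -1 if Rainfall >= 2 else 1  [with Rainfall=0]  = 1; Prey = |Rainfall - Grass|  [with Rainfall=0, Grass=1]  = 1; Predator = 4 if Prey >= -1 else 1  [with Prey=1]  = 4; Births = Prey - 2Predator + 2Grass  [with Prey=1, Predator=4, Grass=1]  = -5.
Change = -4 − (-5) = 1.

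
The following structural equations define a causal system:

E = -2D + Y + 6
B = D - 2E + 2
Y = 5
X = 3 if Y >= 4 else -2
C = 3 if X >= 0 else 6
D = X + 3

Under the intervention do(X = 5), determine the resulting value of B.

Under do(X=5), the mechanism X = 3 if Y >= 4 else -2 is discarded; X is fixed at 5.
D = X + 3  [with X=5]  = 8
E = -2D + Y + 6  [with D=8, Y=5]  = -5
B = D - 2E + 2  [with D=8, E=-5]  = 20

20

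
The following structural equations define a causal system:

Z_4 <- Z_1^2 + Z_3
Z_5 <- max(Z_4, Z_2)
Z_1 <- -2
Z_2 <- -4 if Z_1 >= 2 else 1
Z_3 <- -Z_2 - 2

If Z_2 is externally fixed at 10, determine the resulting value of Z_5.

10

do(Z_2=10) replaces the equation Z_2 <- -4 if Z_1 >= 2 else 1 with the constant Z_2 = 10.
Z_3 = -Z_2 - 2  [with Z_2=10]  = -12
Z_4 = Z_1^2 + Z_3  [with Z_1=-2, Z_3=-12]  = -8
Z_5 = max(Z_4, Z_2)  [with Z_4=-8, Z_2=10]  = 10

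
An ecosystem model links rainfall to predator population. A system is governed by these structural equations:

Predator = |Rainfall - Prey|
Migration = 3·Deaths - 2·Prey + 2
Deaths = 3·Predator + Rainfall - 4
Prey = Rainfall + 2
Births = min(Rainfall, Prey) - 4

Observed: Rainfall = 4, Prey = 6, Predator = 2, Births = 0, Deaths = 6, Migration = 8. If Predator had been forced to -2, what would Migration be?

The intervention breaks the incoming arrows to Predator: Predator = |Rainfall - Prey| no longer applies, and Predator = -2.
Prey = Rainfall + 2  [with Rainfall=4]  = 6
Deaths = 3·Predator + Rainfall - 4  [with Predator=-2, Rainfall=4]  = -6
Migration = 3·Deaths - 2·Prey + 2  [with Deaths=-6, Prey=6]  = -28

-28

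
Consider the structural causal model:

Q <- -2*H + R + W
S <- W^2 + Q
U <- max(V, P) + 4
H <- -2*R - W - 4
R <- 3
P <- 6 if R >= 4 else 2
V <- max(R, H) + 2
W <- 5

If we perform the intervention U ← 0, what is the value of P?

Intervening sets U = 0 and removes its equation (U <- max(V, P) + 4).
Since P is not a descendant of the intervened variable, it is unaffected.
P = 6 if R >= 4 else 2  [with R=3]  = 2

2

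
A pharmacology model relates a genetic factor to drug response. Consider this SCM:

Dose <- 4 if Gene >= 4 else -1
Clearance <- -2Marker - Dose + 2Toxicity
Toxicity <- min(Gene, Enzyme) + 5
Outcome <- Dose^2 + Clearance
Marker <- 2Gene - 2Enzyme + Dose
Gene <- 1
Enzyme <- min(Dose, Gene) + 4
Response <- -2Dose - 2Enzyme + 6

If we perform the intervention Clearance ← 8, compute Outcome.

9

do(Clearance=8) replaces the equation Clearance <- -2Marker - Dose + 2Toxicity with the constant Clearance = 8.
Dose = 4 if Gene >= 4 else -1  [with Gene=1]  = -1
Outcome = Dose^2 + Clearance  [with Dose=-1, Clearance=8]  = 9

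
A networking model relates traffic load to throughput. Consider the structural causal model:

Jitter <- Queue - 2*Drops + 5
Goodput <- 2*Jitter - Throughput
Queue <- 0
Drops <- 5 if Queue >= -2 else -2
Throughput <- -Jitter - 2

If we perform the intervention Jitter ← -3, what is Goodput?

-7

do(Jitter=-3) replaces the equation Jitter <- Queue - 2*Drops + 5 with the constant Jitter = -3.
Throughput = -Jitter - 2  [with Jitter=-3]  = 1
Goodput = 2*Jitter - Throughput  [with Jitter=-3, Throughput=1]  = -7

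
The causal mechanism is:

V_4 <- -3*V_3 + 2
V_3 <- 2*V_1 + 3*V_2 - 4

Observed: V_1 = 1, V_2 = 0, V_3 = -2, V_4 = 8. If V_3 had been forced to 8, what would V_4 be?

-22

The intervention breaks the incoming arrows to V_3: V_3 <- 2*V_1 + 3*V_2 - 4 no longer applies, and V_3 = 8.
V_4 = -3*V_3 + 2  [with V_3=8]  = -22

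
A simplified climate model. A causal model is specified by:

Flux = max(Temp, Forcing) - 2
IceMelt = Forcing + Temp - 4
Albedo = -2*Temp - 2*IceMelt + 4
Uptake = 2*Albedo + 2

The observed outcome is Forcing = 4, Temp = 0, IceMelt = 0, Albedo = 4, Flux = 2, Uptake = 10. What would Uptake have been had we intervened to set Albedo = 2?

6

Under do(Albedo=2), the mechanism Albedo = -2*Temp - 2*IceMelt + 4 is discarded; Albedo is fixed at 2.
Uptake = 2*Albedo + 2  [with Albedo=2]  = 6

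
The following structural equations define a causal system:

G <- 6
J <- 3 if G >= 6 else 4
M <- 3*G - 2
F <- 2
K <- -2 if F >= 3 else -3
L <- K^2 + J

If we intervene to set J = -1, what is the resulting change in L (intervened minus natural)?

-4

Intervening sets J = -1 and removes its equation (J <- 3 if G >= 6 else 4).
K = -2 if F >= 3 else -3  [with F=2]  = -3
L = K^2 + J  [with K=-3, J=-1]  = 8
Without intervention: K = -2 if F >= 3 else -3  [with F=2]  = -3; J = 3 if G >= 6 else 4  [with G=6]  = 3; L = K^2 + J  [with K=-3, J=3]  = 12.
Change = 8 − 12 = -4.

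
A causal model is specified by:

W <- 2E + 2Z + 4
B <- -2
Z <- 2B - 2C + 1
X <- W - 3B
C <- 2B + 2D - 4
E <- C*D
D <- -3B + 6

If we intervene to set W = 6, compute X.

12

Intervening sets W = 6 and removes its equation (W <- 2E + 2Z + 4).
X = W - 3B  [with W=6, B=-2]  = 12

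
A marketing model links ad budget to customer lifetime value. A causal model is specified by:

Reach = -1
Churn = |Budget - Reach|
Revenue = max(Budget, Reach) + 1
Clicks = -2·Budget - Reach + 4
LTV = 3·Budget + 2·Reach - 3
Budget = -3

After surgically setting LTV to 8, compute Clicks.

11

do(LTV=8) replaces the equation LTV = 3·Budget + 2·Reach - 3 with the constant LTV = 8.
Clicks is not downstream of the intervention, so its value is determined by the original equations.
Clicks = -2·Budget - Reach + 4  [with Budget=-3, Reach=-1]  = 11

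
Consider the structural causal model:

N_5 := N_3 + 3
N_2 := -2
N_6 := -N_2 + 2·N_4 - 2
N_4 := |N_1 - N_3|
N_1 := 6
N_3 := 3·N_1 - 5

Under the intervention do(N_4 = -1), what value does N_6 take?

Under do(N_4=-1), the mechanism N_4 := |N_1 - N_3| is discarded; N_4 is fixed at -1.
N_6 = -N_2 + 2·N_4 - 2  [with N_2=-2, N_4=-1]  = -2

-2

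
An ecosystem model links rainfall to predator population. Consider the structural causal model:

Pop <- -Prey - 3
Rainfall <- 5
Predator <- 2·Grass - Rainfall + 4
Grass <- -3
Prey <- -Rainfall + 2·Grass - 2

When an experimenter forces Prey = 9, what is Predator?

-7

The intervention breaks the incoming arrows to Prey: Prey <- -Rainfall + 2·Grass - 2 no longer applies, and Prey = 9.
Predator is not downstream of the intervention, so its value is determined by the original equations.
Predator = 2·Grass - Rainfall + 4  [with Grass=-3, Rainfall=5]  = -7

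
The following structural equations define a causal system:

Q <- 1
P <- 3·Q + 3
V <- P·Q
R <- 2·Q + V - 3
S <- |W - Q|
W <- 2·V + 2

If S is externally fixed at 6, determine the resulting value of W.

14

do(S=6) replaces the equation S <- |W - Q| with the constant S = 6.
Since W is not a descendant of the intervened variable, it is unaffected.
P = 3·Q + 3  [with Q=1]  = 6
V = P·Q  [with P=6, Q=1]  = 6
W = 2·V + 2  [with V=6]  = 14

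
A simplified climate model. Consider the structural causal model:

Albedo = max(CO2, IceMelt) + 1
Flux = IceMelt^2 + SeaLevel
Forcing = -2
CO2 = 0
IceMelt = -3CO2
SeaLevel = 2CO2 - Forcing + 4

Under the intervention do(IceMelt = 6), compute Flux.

The intervention breaks the incoming arrows to IceMelt: IceMelt = -3CO2 no longer applies, and IceMelt = 6.
SeaLevel = 2CO2 - Forcing + 4  [with CO2=0, Forcing=-2]  = 6
Flux = IceMelt^2 + SeaLevel  [with IceMelt=6, SeaLevel=6]  = 42

42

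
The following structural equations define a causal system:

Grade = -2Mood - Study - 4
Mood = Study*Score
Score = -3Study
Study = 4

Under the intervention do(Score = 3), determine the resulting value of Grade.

-32

Under do(Score=3), the mechanism Score = -3Study is discarded; Score is fixed at 3.
Mood = Study*Score  [with Study=4, Score=3]  = 12
Grade = -2Mood - Study - 4  [with Mood=12, Study=4]  = -32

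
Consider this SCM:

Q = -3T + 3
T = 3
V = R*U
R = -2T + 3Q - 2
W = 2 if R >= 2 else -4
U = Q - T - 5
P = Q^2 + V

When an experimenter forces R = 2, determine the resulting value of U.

-14

do(R=2) replaces the equation R = -2T + 3Q - 2 with the constant R = 2.
U is not downstream of the intervention, so its value is determined by the original equations.
Q = -3T + 3  [with T=3]  = -6
U = Q - T - 5  [with Q=-6, T=3]  = -14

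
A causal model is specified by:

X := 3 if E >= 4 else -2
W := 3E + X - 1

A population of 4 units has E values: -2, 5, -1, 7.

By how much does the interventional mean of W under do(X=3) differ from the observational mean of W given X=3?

The intervention sets X=3 in all 4 units regardless of E. Recomputing W per unit gives -4, 17, -1, 23; average 8.75.
Observing X=3 restricts to units where X's equation naturally yields 3: E ∈ {5, 7}. In that subpopulation W = 17, 23, mean 20.
Difference = 8.75 − 20 = -11.25.

-11.25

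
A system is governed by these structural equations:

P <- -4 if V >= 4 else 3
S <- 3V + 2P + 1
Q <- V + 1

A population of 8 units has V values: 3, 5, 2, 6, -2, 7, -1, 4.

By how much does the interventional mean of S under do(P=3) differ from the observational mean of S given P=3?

7.5

do(P=3) breaks P's dependence on V. With P=3 fixed, S across the units is 16, 22, 13, 25, 1, 28, 4, 19, mean 16.
E[S|P=3] averages over only the 4 units with P=3 (V = 3, 2, -2, -1): S = 16, 13, 1, 4, mean 8.5.
Difference = 16 − 8.5 = 7.5.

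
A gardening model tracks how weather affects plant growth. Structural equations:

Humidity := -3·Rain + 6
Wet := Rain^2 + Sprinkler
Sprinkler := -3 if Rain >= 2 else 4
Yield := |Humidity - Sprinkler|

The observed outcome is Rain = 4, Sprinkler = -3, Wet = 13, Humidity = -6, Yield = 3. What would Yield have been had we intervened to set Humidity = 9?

12

Intervening sets Humidity = 9 and removes its equation (Humidity := -3·Rain + 6).
Sprinkler = -3 if Rain >= 2 else 4  [with Rain=4]  = -3
Yield = |Humidity - Sprinkler|  [with Humidity=9, Sprinkler=-3]  = 12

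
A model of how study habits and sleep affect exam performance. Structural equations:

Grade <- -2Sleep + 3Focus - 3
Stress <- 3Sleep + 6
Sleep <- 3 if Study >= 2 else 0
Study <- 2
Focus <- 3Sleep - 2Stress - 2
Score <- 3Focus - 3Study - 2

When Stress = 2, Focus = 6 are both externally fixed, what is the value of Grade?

9

Setting Stress = 2, Focus = 6 by intervention discards those variables' equations.
Sleep = 3 if Study >= 2 else 0  [with Study=2]  = 3
Grade = -2Sleep + 3Focus - 3  [with Sleep=3, Focus=6]  = 9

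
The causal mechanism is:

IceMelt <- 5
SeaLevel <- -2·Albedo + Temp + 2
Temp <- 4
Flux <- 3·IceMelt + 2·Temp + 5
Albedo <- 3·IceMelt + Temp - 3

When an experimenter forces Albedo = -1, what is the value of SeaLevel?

8

The intervention breaks the incoming arrows to Albedo: Albedo <- 3·IceMelt + Temp - 3 no longer applies, and Albedo = -1.
SeaLevel = -2·Albedo + Temp + 2  [with Albedo=-1, Temp=4]  = 8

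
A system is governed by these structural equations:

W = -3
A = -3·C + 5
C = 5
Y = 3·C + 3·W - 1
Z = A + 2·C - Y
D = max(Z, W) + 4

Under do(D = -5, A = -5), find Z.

Setting D = -5, A = -5 by intervention discards those variables' equations.
Y = 3·C + 3·W - 1  [with C=5, W=-3]  = 5
Z = A + 2·C - Y  [with A=-5, C=5, Y=5]  = 0

0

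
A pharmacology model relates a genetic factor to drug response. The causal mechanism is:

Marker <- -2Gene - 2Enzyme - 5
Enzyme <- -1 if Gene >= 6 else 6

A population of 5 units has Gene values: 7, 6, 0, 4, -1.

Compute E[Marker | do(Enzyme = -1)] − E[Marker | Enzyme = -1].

Every unit gets Enzyme=-1 under the intervention. Marker values become -17, -15, -3, -11, -1; E[Marker|do(Enzyme=-1)] = -9.4.
E[Marker|Enzyme=-1] averages over only the 2 units with Enzyme=-1 (Gene = 7, 6): Marker = -17, -15, mean -16.
Difference = -9.4 − (-16) = 6.6.

6.6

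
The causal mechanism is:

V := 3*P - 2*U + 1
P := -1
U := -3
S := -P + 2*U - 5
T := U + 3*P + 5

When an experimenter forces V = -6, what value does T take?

-1

The intervention breaks the incoming arrows to V: V := 3*P - 2*U + 1 no longer applies, and V = -6.
T is not downstream of the intervention, so its value is determined by the original equations.
T = U + 3*P + 5  [with U=-3, P=-1]  = -1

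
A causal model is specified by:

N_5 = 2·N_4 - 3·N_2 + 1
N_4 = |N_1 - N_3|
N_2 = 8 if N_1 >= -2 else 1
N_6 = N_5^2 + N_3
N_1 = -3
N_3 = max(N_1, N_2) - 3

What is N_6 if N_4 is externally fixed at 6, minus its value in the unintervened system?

100

Under do(N_4=6), the mechanism N_4 = |N_1 - N_3| is discarded; N_4 is fixed at 6.
N_2 = 8 if N_1 >= -2 else 1  [with N_1=-3]  = 1
N_3 = max(N_1, N_2) - 3  [with N_1=-3, N_2=1]  = -2
N_5 = 2·N_4 - 3·N_2 + 1  [with N_4=6, N_2=1]  = 10
N_6 = N_5^2 + N_3  [with N_5=10, N_3=-2]  = 98
Without intervention: N_2 = 8 if N_1 >= -2 else 1  [with N_1=-3]  = 1; N_3 = max(N_1, N_2) - 3  [with N_1=-3, N_2=1]  = -2; N_4 = |N_1 - N_3|  [with N_1=-3, N_3=-2]  = 1; N_5 = 2·N_4 - 3·N_2 + 1  [with N_4=1, N_2=1]  = 0; N_6 = N_5^2 + N_3  [with N_5=0, N_3=-2]  = -2.
Change = 98 − (-2) = 100.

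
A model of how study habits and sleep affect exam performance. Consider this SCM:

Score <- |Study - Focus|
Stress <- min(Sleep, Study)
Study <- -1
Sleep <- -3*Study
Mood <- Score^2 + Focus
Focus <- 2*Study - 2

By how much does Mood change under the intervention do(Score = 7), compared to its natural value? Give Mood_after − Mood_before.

The intervention breaks the incoming arrows to Score: Score <- |Study - Focus| no longer applies, and Score = 7.
Focus = 2*Study - 2  [with Study=-1]  = -4
Mood = Score^2 + Focus  [with Score=7, Focus=-4]  = 45
Without intervention: Focus = 2*Study - 2  [with Study=-1]  = -4; Score = |Study - Focus|  [with Study=-1, Focus=-4]  = 3; Mood = Score^2 + Focus  [with Score=3, Focus=-4]  = 5.
Change = 45 − 5 = 40.

40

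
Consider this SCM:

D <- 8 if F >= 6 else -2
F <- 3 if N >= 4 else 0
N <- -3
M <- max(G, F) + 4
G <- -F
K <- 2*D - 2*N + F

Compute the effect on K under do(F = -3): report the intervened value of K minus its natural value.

-3

Under do(F=-3), the mechanism F <- 3 if N >= 4 else 0 is discarded; F is fixed at -3.
D = 8 if F >= 6 else -2  [with F=-3]  = -2
K = 2*D - 2*N + F  [with D=-2, N=-3, F=-3]  = -1
Without intervention: F = 3 if N >= 4 else 0  [with N=-3]  = 0; D = 8 if F >= 6 else -2  [with F=0]  = -2; K = 2*D - 2*N + F  [with D=-2, N=-3, F=0]  = 2.
Change = -1 − 2 = -3.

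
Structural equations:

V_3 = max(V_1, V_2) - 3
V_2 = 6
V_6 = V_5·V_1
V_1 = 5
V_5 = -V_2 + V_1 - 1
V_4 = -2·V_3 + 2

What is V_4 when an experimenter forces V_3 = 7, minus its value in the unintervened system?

-8

The intervention breaks the incoming arrows to V_3: V_3 = max(V_1, V_2) - 3 no longer applies, and V_3 = 7.
V_4 = -2·V_3 + 2  [with V_3=7]  = -12
Without intervention: V_3 = max(V_1, V_2) - 3  [with V_1=5, V_2=6]  = 3; V_4 = -2·V_3 + 2  [with V_3=3]  = -4.
Change = -12 − (-4) = -8.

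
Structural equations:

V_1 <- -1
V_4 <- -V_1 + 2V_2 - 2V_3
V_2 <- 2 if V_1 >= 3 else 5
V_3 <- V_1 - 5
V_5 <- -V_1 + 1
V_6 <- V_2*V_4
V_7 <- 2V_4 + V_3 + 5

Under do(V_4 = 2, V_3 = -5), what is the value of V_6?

10

The joint intervention fixes V_4 = 2, V_3 = -5, removing each variable's own equation.
V_2 = 2 if V_1 >= 3 else 5  [with V_1=-1]  = 5
V_6 = V_2*V_4  [with V_2=5, V_4=2]  = 10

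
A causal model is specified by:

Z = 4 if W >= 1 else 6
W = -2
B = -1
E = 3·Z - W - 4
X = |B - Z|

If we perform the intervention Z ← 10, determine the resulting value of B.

-1

Under do(Z=10), the mechanism Z = 4 if W >= 1 else 6 is discarded; Z is fixed at 10.
B is not downstream of the intervention, so its value is determined by the original equations.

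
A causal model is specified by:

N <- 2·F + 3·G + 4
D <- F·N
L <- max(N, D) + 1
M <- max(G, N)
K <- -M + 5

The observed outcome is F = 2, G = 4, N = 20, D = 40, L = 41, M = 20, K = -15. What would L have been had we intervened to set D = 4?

Intervening sets D = 4 and removes its equation (D <- F·N).
N = 2·F + 3·G + 4  [with F=2, G=4]  = 20
L = max(N, D) + 1  [with N=20, D=4]  = 21

21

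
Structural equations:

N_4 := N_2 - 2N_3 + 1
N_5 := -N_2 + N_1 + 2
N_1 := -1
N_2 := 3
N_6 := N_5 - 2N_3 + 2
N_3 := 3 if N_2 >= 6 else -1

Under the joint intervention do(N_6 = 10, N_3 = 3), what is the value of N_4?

-2

Under do(N_6 = 10, N_3 = 3), each intervened variable's structural equation is replaced by its fixed value.
N_4 = N_2 - 2N_3 + 1  [with N_2=3, N_3=3]  = -2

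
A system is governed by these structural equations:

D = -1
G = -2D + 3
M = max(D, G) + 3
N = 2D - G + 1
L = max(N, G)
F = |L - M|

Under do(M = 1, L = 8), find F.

Setting M = 1, L = 8 by intervention discards those variables' equations.
F = |L - M|  [with L=8, M=1]  = 7

7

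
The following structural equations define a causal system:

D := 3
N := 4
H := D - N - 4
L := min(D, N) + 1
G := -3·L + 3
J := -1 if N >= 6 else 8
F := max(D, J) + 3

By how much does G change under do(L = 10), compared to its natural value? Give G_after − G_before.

-18

Intervening sets L = 10 and removes its equation (L := min(D, N) + 1).
G = -3·L + 3  [with L=10]  = -27
Without intervention: L = min(D, N) + 1  [with D=3, N=4]  = 4; G = -3·L + 3  [with L=4]  = -9.
Change = -27 − (-9) = -18.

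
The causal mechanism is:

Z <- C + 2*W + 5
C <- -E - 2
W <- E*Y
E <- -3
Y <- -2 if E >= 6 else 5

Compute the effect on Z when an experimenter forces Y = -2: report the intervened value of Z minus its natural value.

do(Y=-2) replaces the equation Y <- -2 if E >= 6 else 5 with the constant Y = -2.
W = E*Y  [with E=-3, Y=-2]  = 6
C = -E - 2  [with E=-3]  = 1
Z = C + 2*W + 5  [with C=1, W=6]  = 18
Without intervention: Y = -2 if E >= 6 else 5  [with E=-3]  = 5; W = E*Y  [with E=-3, Y=5]  = -15; C = -E - 2  [with E=-3]  = 1; Z = C + 2*W + 5  [with C=1, W=-15]  = -24.
Change = 18 − (-24) = 42.

42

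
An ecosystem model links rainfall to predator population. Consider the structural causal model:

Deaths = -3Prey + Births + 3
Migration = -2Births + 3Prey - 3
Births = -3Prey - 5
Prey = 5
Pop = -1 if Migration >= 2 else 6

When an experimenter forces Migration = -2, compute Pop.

Intervening sets Migration = -2 and removes its equation (Migration = -2Births + 3Prey - 3).
Pop = -1 if Migration >= 2 else 6  [with Migration=-2]  = 6

6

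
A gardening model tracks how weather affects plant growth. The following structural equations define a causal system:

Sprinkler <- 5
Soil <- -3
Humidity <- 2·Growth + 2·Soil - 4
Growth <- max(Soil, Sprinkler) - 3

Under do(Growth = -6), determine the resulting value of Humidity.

-22

The intervention breaks the incoming arrows to Growth: Growth <- max(Soil, Sprinkler) - 3 no longer applies, and Growth = -6.
Humidity = 2·Growth + 2·Soil - 4  [with Growth=-6, Soil=-3]  = -22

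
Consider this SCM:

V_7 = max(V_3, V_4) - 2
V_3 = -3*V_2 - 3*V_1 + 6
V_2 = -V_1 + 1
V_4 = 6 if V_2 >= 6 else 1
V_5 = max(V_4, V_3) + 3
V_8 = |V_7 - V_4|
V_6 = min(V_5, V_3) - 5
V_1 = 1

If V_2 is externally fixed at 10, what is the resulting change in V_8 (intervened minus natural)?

2

do(V_2=10) replaces the equation V_2 = -V_1 + 1 with the constant V_2 = 10.
V_3 = -3*V_2 - 3*V_1 + 6  [with V_2=10, V_1=1]  = -27
V_4 = 6 if V_2 >= 6 else 1  [with V_2=10]  = 6
V_7 = max(V_3, V_4) - 2  [with V_3=-27, V_4=6]  = 4
V_8 = |V_7 - V_4|  [with V_7=4, V_4=6]  = 2
Without intervention: V_2 = -V_1 + 1  [with V_1=1]  = 0; V_3 = -3*V_2 - 3*V_1 + 6  [with V_2=0, V_1=1]  = 3; V_4 = 6 if V_2 >= 6 else 1  [with V_2=0]  = 1; V_7 = max(V_3, V_4) - 2  [with V_3=3, V_4=1]  = 1; V_8 = |V_7 - V_4|  [with V_7=1, V_4=1]  = 0.
Change = 2 − 0 = 2.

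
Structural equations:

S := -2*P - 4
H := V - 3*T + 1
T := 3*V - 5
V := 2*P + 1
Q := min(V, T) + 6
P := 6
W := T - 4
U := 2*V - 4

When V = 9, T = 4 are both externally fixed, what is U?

Under do(V = 9, T = 4), each intervened variable's structural equation is replaced by its fixed value.
U = 2*V - 4  [with V=9]  = 14

14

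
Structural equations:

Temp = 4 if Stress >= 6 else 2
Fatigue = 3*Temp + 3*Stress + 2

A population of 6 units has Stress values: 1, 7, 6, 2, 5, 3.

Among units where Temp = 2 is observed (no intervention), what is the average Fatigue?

Conditioning on Temp=2 selects the 4 unit(s) with Stress ∈ {1, 2, 5, 3}. Their Fatigue values: 11, 14, 23, 17. Mean = 16.25.

16.25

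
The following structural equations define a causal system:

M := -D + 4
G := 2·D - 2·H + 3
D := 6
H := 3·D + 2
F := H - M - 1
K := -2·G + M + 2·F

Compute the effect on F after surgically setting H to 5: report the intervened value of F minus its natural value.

do(H=5) replaces the equation H := 3·D + 2 with the constant H = 5.
M = -D + 4  [with D=6]  = -2
F = H - M - 1  [with H=5, M=-2]  = 6
Without intervention: H = 3·D + 2  [with D=6]  = 20; M = -D + 4  [with D=6]  = -2; F = H - M - 1  [with H=20, M=-2]  = 21.
Change = 6 − 21 = -15.

-15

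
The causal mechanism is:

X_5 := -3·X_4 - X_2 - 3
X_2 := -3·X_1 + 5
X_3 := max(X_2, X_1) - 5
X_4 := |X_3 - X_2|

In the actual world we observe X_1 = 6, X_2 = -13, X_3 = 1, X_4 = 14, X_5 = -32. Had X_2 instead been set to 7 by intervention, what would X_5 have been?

-25

do(X_2=7) replaces the equation X_2 := -3·X_1 + 5 with the constant X_2 = 7.
X_3 = max(X_2, X_1) - 5  [with X_2=7, X_1=6]  = 2
X_4 = |X_3 - X_2|  [with X_3=2, X_2=7]  = 5
X_5 = -3·X_4 - X_2 - 3  [with X_4=5, X_2=7]  = -25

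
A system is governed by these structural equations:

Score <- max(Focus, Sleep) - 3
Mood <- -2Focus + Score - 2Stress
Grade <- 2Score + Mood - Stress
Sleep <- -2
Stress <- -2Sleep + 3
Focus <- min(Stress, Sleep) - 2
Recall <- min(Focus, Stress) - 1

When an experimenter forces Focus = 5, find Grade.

The intervention breaks the incoming arrows to Focus: Focus <- min(Stress, Sleep) - 2 no longer applies, and Focus = 5.
Stress = -2Sleep + 3  [with Sleep=-2]  = 7
Score = max(Focus, Sleep) - 3  [with Focus=5, Sleep=-2]  = 2
Mood = -2Focus + Score - 2Stress  [with Focus=5, Score=2, Stress=7]  = -22
Grade = 2Score + Mood - Stress  [with Score=2, Mood=-22, Stress=7]  = -25

-25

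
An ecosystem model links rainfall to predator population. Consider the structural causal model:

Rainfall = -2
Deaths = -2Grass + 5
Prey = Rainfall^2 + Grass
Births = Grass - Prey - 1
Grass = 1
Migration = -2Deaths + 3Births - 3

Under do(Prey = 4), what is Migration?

The intervention breaks the incoming arrows to Prey: Prey = Rainfall^2 + Grass no longer applies, and Prey = 4.
Births = Grass - Prey - 1  [with Grass=1, Prey=4]  = -4
Deaths = -2Grass + 5  [with Grass=1]  = 3
Migration = -2Deaths + 3Births - 3  [with Deaths=3, Births=-4]  = -21

-21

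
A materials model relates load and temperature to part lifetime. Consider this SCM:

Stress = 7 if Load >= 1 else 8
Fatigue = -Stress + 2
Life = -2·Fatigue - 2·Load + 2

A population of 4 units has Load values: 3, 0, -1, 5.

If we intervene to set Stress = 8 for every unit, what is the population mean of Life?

The intervention sets Stress=8 in all 4 units regardless of Load. Recomputing Life per unit gives 8, 14, 16, 4; average 10.5.

10.5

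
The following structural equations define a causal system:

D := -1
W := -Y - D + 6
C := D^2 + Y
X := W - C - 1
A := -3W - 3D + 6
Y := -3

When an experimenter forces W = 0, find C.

The intervention breaks the incoming arrows to W: W := -Y - D + 6 no longer applies, and W = 0.
C is not downstream of the intervention, so its value is determined by the original equations.
C = D^2 + Y  [with D=-1, Y=-3]  = -2

-2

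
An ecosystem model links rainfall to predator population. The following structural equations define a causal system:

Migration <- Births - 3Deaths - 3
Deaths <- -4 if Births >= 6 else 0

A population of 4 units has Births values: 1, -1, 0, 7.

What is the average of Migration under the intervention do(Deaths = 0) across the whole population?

-1.25

Every unit gets Deaths=0 under the intervention. Migration values become -2, -4, -3, 4; E[Migration|do(Deaths=0)] = -1.25.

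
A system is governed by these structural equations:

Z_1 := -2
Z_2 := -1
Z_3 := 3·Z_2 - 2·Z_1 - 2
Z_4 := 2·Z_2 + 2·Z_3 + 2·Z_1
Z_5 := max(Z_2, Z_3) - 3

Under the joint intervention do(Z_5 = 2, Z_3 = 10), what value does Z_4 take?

Under do(Z_5 = 2, Z_3 = 10), each intervened variable's structural equation is replaced by its fixed value.
Z_4 = 2·Z_2 + 2·Z_3 + 2·Z_1  [with Z_2=-1, Z_3=10, Z_1=-2]  = 14

14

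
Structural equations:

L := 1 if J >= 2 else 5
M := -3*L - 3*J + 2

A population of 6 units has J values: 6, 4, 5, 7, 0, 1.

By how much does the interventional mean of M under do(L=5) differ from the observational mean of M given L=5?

-10

Every unit gets L=5 under the intervention. M values become -31, -25, -28, -34, -13, -16; E[M|do(L=5)] = -24.5.
E[M|L=5] averages over only the 2 units with L=5 (J = 0, 1): M = -13, -16, mean -14.5.
Difference = -24.5 − (-14.5) = -10.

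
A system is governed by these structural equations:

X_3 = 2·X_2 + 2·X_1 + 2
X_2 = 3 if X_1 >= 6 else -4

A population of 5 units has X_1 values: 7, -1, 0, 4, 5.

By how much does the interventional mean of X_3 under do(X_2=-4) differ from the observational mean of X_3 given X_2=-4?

The intervention sets X_2=-4 in all 5 units regardless of X_1. Recomputing X_3 per unit gives 8, -8, -6, 2, 4; average 0.
Conditioning on X_2=-4 selects the 4 unit(s) with X_1 ∈ {-1, 0, 4, 5}. Their X_3 values: -8, -6, 2, 4. Mean = -2.
Difference = 0 − (-2) = 2.

2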